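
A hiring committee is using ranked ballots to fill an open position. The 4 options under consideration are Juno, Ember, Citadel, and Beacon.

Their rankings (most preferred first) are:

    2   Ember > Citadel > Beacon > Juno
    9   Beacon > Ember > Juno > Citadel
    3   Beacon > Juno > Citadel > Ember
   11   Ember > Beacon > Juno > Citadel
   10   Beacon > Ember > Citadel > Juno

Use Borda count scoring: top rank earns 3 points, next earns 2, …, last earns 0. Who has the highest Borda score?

Borda scores:
  Juno: 2·0 + 9·1 + 3·2 + 11·1 + 10·0 = 26
  Ember: 2·3 + 9·2 + 3·0 + 11·3 + 10·2 = 77
  Citadel: 2·2 + 9·0 + 3·1 + 11·0 + 10·1 = 17
  Beacon: 2·1 + 9·3 + 3·3 + 11·2 + 10·3 = 90
Beacon has the highest total.

Beacon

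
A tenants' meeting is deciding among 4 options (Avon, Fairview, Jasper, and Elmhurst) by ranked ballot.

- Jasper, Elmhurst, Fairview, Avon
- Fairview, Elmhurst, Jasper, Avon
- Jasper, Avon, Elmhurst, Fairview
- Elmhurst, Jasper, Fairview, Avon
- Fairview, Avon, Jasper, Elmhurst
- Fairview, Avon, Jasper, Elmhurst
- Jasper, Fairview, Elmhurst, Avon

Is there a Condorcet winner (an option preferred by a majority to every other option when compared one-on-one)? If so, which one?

Head-to-head results (7 voters total):
Avon vs Fairview: Fairview wins 6–1.
Avon vs Jasper: Jasper wins 5–2.
Avon vs Elmhurst: Elmhurst wins 4–3.
Fairview vs Jasper: Jasper wins 4–3.
Fairview vs Elmhurst: Fairview wins 4–3.
Jasper vs Elmhurst: Jasper wins 5–2.
Jasper beats each rival — Avon (5–2), Fairview (4–3), Elmhurst (5–2) — so Jasper is the Condorcet winner.

Jasper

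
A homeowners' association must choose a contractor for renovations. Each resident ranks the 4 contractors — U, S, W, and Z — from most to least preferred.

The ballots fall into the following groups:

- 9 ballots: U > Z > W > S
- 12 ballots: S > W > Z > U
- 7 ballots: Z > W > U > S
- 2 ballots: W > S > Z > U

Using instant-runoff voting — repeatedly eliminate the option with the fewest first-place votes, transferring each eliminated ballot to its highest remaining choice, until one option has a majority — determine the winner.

Round 1: S 12, U 9, Z 7, W 2. W has the fewest and is eliminated.
Round 2: S 14, U 9, Z 7. Z has the fewest and is eliminated.
Round 3: U 16, S 14. U has a majority.

U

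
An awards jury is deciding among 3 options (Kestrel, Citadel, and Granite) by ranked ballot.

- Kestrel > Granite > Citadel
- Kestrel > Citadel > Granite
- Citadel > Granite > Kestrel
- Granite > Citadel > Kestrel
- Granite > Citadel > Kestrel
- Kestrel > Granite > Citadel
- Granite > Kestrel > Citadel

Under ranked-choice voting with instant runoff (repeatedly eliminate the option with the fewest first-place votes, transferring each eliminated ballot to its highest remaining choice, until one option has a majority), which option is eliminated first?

Citadel

Round 1: Kestrel 3, Granite 3, Citadel 1. Citadel has the fewest and is eliminated.
Round 2: Granite 4, Kestrel 3. Granite has a majority.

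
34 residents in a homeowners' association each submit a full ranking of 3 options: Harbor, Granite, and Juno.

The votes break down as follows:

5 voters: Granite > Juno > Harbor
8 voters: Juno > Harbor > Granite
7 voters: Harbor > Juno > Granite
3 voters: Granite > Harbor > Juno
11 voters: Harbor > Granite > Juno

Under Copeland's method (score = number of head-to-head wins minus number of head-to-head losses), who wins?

Pairwise results:
  Harbor vs Granite: Harbor wins 26–8.
  Harbor vs Juno: Harbor wins 21–13.
  Granite vs Juno: Granite wins 19–15.
Copeland scores (wins − losses):
  Harbor: 2 − 0 = 2
  Granite: 1 − 1 = 0
  Juno: 0 − 2 = -2
Harbor has the best Copeland score.

Harbor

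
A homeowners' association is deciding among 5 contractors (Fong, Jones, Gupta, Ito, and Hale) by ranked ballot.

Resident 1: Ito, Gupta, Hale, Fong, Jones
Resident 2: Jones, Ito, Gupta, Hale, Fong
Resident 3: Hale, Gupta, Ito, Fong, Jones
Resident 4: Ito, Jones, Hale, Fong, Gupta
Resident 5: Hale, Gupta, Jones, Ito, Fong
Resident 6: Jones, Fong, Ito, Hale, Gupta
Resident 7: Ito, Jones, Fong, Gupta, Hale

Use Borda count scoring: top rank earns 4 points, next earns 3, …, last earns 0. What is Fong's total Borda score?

Borda scores:
  Fong: 1 + 0 + 1 + 1 + 0 + 3 + 2 = 8
  Jones: 0 + 4 + 0 + 3 + 2 + 4 + 3 = 16
  Gupta: 3 + 2 + 3 + 0 + 3 + 0 + 1 = 12
  Ito: 4 + 3 + 2 + 4 + 1 + 2 + 4 = 20
  Hale: 2 + 1 + 4 + 2 + 4 + 1 + 0 = 14

8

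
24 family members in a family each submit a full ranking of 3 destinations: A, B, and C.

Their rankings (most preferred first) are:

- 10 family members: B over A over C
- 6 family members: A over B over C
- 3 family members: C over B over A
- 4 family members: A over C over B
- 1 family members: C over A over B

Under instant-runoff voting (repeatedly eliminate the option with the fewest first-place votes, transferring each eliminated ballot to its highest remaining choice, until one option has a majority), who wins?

B

Round 1: A 10, B 10, C 4. C has the fewest and is eliminated.
Round 2: B 13, A 11. B has a majority.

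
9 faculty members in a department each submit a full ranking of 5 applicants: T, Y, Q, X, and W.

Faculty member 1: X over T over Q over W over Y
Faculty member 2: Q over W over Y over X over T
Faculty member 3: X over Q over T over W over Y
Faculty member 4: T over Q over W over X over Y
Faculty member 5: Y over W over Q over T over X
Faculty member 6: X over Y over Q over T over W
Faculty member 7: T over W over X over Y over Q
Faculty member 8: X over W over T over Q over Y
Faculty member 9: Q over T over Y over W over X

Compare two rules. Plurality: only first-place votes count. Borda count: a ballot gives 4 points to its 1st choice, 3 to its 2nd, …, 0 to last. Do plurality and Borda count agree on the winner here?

Plurality first-place counts: T 2, Y 1, Q 2, X 4, W 0 → X.
Borda totals: T 20, Y 12, Q 21, X 20, W 17 → Q.
The two rules disagree: plurality picks X, Borda picks Q.

No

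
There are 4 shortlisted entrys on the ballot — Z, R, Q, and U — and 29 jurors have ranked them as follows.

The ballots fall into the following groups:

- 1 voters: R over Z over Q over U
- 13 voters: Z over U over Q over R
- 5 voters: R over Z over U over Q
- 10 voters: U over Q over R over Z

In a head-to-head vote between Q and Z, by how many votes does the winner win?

Ballots ranking Q above Z: 10.
Ballots ranking Z above Q: 1+13+5 = 19.
Z wins 19–10, a margin of 9.

9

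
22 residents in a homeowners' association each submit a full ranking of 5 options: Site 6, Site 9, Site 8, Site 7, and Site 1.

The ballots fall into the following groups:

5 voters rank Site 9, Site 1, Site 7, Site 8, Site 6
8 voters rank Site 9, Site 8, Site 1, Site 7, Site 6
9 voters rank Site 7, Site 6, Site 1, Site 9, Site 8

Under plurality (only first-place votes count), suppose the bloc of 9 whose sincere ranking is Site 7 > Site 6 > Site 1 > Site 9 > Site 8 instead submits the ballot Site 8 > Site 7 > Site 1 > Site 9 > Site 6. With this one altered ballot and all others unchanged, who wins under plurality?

First-place totals with the altered ballot: Site 6 0, Site 9 13, Site 8 9, Site 7 0, Site 1 0.
The winner is unchanged: still Site 9.

Site 9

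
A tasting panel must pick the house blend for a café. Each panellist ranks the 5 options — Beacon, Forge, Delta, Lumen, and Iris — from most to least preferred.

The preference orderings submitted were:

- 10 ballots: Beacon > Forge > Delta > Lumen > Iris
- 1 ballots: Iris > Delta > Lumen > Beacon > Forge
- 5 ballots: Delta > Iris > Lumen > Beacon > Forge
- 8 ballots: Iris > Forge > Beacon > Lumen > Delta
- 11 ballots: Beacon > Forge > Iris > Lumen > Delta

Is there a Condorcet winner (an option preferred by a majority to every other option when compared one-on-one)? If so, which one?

Head-to-head results (35 voters total):
Beacon vs Forge: Beacon wins 27–8.
Beacon vs Delta: Beacon wins 29–6.
Beacon vs Lumen: Beacon wins 29–6.
Beacon vs Iris: Beacon wins 21–14.
Forge vs Delta: Forge wins 29–6.
Forge vs Lumen: Forge wins 29–6.
Forge vs Iris: Forge wins 21–14.
Delta vs Lumen: Lumen wins 19–16.
Delta vs Iris: Iris wins 20–15.
Lumen vs Iris: Iris wins 25–10.
Beacon beats each rival — Forge (27–8), Delta (29–6), Lumen (29–6), Iris (21–14) — so Beacon is the Condorcet winner.

Beacon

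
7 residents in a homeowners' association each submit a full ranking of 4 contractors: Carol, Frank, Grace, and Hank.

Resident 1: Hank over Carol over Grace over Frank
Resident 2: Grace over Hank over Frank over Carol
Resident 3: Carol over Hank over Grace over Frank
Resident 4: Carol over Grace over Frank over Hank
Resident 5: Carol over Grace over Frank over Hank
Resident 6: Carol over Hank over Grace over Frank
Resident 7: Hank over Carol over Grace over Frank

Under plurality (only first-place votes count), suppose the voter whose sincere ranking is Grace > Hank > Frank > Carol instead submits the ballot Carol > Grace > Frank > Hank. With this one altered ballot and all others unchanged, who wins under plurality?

First-place totals with the altered ballot: Carol 5, Frank 0, Grace 0, Hank 2.
The winner is unchanged: still Carol.

Carol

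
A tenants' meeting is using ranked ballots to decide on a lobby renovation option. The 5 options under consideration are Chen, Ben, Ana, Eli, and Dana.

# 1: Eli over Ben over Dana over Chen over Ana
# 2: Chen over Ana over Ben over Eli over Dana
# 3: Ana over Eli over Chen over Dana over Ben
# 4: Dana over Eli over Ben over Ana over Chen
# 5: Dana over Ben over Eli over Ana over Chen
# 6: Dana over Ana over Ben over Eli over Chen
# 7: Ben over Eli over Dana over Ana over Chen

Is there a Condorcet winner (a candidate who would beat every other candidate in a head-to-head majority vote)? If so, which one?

Head-to-head results (7 voters total):
Chen vs Ben: Ben wins 5–2.
Chen vs Ana: Ana wins 5–2.
Chen vs Eli: Eli wins 6–1.
Chen vs Dana: Dana wins 5–2.
Ben vs Ana: Ben wins 4–3.
Ben vs Eli: Ben wins 4–3.
Ben vs Dana: Dana wins 4–3.
Ana vs Eli: Eli wins 4–3.
Ana vs Dana: Dana wins 5–2.
Eli vs Dana: Eli wins 4–3.
No candidate beats all others: Ben beats Eli beats Dana beats Ben, a majority cycle.

There is no Condorcet winner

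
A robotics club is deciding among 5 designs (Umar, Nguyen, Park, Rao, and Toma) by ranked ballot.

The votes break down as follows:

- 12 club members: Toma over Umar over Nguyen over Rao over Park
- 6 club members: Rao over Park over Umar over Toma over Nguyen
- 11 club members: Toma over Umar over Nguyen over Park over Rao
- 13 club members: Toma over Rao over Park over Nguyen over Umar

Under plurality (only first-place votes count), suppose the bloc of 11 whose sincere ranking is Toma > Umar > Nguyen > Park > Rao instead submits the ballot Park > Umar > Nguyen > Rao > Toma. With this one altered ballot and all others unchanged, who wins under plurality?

First-place totals with the altered ballot: Umar 0, Nguyen 0, Park 11, Rao 6, Toma 25.
The winner is unchanged: still Toma.

Toma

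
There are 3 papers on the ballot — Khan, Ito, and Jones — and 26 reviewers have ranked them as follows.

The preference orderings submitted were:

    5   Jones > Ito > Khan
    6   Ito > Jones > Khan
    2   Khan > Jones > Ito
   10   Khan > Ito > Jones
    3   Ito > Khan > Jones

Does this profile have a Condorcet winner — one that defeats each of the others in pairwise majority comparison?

Yes

Head-to-head results (26 voters total):
Khan vs Ito: Ito wins 14–12.
Khan vs Jones: Khan wins 15–11.
Ito vs Jones: Ito wins 19–7.
Ito beats each rival — Khan (14–12), Jones (19–7) — so Ito is the Condorcet winner.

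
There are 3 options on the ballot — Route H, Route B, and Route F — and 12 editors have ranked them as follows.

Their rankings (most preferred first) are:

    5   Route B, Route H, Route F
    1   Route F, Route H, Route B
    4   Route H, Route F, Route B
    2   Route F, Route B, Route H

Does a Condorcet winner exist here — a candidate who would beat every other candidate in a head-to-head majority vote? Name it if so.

No Condorcet winner

Head-to-head results (12 voters total):
Route H vs Route B: Route B wins 7–5.
Route H vs Route F: Route H wins 9–3.
Route B vs Route F: Route F wins 7–5.
No candidate beats all others: Route H beats Route F beats Route B beats Route H, a majority cycle.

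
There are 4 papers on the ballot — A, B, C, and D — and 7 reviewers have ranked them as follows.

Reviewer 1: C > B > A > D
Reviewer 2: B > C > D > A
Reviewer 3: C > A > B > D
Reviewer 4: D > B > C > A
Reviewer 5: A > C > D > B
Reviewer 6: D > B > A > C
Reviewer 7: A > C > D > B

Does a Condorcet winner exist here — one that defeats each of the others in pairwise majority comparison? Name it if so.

C

Head-to-head results (7 voters total):
A vs B: B wins 4–3.
A vs C: C wins 4–3.
A vs D: A wins 4–3.
B vs C: C wins 4–3.
B vs D: D wins 4–3.
C vs D: C wins 5–2.
C beats each rival — A (4–3), B (4–3), D (5–2) — so C is the Condorcet winner.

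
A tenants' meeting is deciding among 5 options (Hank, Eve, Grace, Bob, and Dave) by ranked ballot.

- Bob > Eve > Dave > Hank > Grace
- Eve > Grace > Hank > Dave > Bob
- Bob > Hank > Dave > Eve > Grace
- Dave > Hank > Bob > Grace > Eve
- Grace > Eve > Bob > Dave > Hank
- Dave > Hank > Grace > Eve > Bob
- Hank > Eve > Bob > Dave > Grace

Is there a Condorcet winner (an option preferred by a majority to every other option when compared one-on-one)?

Head-to-head results (7 voters total):
Hank vs Eve: Hank wins 4–3.
Hank vs Grace: Hank wins 5–2.
Hank vs Bob: Hank wins 4–3.
Hank vs Dave: Dave wins 4–3.
Eve vs Grace: Eve wins 4–3.
Eve vs Bob: Eve wins 4–3.
Eve vs Dave: Eve wins 4–3.
Grace vs Bob: Bob wins 4–3.
Grace vs Dave: Dave wins 5–2.
Bob vs Dave: Bob wins 4–3.
No candidate beats all others: Hank beats Eve beats Dave beats Hank, a majority cycle.

No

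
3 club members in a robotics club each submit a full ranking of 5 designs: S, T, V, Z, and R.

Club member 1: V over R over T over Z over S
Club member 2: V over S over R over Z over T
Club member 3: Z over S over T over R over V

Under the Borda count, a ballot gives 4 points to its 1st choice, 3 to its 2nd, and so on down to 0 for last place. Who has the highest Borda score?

Borda scores:
  S: 0 + 3 + 3 = 6
  T: 2 + 0 + 2 = 4
  V: 4 + 4 + 0 = 8
  Z: 1 + 1 + 4 = 6
  R: 3 + 2 + 1 = 6
V has the highest total.

V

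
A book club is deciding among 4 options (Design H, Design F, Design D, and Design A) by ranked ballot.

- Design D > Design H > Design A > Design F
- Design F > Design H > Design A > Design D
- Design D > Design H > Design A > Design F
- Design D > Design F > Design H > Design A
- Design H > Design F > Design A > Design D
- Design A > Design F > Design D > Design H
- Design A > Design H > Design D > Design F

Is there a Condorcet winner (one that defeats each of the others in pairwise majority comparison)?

No

Head-to-head results (7 voters total):
Design H vs Design F: Design H wins 4–3.
Design H vs Design D: Design D wins 4–3.
Design H vs Design A: Design H wins 5–2.
Design F vs Design D: Design D wins 4–3.
Design F vs Design A: Design A wins 4–3.
Design D vs Design A: Design A wins 4–3.
No candidate beats all others: Design H beats Design A beats Design D beats Design H, a majority cycle.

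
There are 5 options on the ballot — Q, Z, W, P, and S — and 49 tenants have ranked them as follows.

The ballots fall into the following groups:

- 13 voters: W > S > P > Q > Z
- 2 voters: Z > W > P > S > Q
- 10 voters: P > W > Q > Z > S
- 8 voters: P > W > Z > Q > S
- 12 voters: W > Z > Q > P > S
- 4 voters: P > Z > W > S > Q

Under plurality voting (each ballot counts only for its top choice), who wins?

W

First-place vote totals:
  Q: 0
  Z: 2
  W: 25
  P: 22
  S: 0
W has the most first-place votes.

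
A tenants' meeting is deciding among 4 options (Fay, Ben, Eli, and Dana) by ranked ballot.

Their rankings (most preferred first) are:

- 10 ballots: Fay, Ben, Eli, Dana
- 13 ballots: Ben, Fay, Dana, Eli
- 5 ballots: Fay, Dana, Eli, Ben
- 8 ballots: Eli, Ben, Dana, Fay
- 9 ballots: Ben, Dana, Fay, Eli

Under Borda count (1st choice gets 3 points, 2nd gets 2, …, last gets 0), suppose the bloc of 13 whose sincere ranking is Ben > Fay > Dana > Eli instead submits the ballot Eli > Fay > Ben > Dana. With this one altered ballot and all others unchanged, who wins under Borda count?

Borda totals with the altered ballot: Fay 80, Ben 76, Eli 78, Dana 36.
The switch changes the winner from Ben to Fay.

Fay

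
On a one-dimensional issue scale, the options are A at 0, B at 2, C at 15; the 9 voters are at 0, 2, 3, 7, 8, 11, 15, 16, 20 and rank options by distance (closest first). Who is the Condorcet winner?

With single-peaked preferences on a line, the Condorcet winner is the candidate closest to the median voter.
The median voter (position 8) is closest to B at 2.
Check: B vs A — voters closer to B: 8 of 9.

B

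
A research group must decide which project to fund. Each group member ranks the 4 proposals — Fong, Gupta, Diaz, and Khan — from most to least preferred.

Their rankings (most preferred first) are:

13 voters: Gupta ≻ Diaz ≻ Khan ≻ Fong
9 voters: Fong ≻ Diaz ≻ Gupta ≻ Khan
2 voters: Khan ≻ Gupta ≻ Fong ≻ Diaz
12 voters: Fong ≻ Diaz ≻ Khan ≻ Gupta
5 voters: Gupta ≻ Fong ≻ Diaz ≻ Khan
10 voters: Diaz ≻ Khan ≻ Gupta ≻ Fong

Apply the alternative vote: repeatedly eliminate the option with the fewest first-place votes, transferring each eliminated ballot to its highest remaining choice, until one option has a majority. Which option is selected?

Gupta

Round 1: Fong 21, Gupta 18, Diaz 10, Khan 2. Khan has the fewest and is eliminated.
Round 2: Fong 21, Gupta 20, Diaz 10. Diaz has the fewest and is eliminated.
Round 3: Gupta 30, Fong 21. Gupta has a majority.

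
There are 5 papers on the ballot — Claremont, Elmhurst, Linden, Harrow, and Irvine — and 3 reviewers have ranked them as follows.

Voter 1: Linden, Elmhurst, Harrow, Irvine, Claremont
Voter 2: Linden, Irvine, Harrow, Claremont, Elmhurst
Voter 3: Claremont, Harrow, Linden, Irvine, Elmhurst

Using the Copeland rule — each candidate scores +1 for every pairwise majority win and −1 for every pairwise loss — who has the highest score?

Linden

Pairwise results:
  Claremont vs Elmhurst: Claremont wins 2–1.
  Claremont vs Linden: Linden wins 2–1.
  Claremont vs Harrow: Harrow wins 2–1.
  Claremont vs Irvine: Irvine wins 2–1.
  Elmhurst vs Linden: Linden wins 3–0.
  Elmhurst vs Harrow: Harrow wins 2–1.
  Elmhurst vs Irvine: Irvine wins 2–1.
  Linden vs Harrow: Linden wins 2–1.
  Linden vs Irvine: Linden wins 3–0.
  Harrow vs Irvine: Harrow wins 2–1.
Copeland scores (wins − losses):
  Claremont: 1 − 3 = -2
  Elmhurst: 0 − 4 = -4
  Linden: 4 − 0 = 4
  Harrow: 3 − 1 = 2
  Irvine: 2 − 2 = 0
Linden has the best Copeland score.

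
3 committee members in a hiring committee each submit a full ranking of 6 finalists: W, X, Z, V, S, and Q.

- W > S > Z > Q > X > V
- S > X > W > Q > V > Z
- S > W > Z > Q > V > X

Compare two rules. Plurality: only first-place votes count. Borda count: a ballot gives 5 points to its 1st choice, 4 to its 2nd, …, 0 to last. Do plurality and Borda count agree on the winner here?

Plurality first-place counts: W 1, X 0, Z 0, V 0, S 2, Q 0 → S.
Borda totals: W 12, X 5, Z 6, V 2, S 14, Q 6 → S.
The two rules agree on S.

Yes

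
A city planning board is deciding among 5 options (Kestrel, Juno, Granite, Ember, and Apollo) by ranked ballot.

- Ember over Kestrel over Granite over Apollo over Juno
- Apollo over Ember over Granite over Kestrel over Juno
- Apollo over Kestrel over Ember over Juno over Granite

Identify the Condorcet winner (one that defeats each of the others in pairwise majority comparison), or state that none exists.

Apollo

Head-to-head results (3 voters total):
Kestrel vs Juno: Kestrel wins 3–0.
Kestrel vs Granite: Kestrel wins 2–1.
Kestrel vs Ember: Ember wins 2–1.
Kestrel vs Apollo: Apollo wins 2–1.
Juno vs Granite: Granite wins 2–1.
Juno vs Ember: Ember wins 3–0.
Juno vs Apollo: Apollo wins 3–0.
Granite vs Ember: Ember wins 3–0.
Granite vs Apollo: Apollo wins 2–1.
Ember vs Apollo: Apollo wins 2–1.
Apollo beats each rival — Kestrel (2–1), Juno (3–0), Granite (2–1), Ember (2–1) — so Apollo is the Condorcet winner.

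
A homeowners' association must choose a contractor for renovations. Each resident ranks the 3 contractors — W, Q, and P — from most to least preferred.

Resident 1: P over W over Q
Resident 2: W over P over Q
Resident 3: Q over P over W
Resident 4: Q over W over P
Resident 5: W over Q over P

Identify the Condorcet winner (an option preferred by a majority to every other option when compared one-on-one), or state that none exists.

Head-to-head results (5 voters total):
W vs Q: W wins 3–2.
W vs P: W wins 3–2.
Q vs P: Q wins 3–2.
W beats each rival — Q (3–2), P (3–2) — so W is the Condorcet winner.

W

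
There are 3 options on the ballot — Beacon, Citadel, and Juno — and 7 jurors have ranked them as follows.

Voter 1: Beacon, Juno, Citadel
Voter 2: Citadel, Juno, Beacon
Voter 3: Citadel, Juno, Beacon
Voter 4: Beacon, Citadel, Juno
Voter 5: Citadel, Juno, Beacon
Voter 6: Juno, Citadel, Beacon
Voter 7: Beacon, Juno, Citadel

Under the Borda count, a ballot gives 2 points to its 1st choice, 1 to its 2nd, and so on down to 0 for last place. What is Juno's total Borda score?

Borda scores:
  Beacon: 2 + 0 + 0 + 2 + 0 + 0 + 2 = 6
  Citadel: 0 + 2 + 2 + 1 + 2 + 1 + 0 = 8
  Juno: 1 + 1 + 1 + 0 + 1 + 2 + 1 = 7

7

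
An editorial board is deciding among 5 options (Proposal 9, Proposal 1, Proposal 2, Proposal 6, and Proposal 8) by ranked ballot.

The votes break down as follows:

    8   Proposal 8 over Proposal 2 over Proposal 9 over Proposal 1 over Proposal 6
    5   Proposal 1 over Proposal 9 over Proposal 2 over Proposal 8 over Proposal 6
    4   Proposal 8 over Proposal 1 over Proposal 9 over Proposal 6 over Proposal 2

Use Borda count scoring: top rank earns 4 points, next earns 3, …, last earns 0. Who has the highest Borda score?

Proposal 8

Borda scores:
  Proposal 9: 8·2 + 5·3 + 4·2 = 39
  Proposal 1: 8·1 + 5·4 + 4·3 = 40
  Proposal 2: 8·3 + 5·2 + 4·0 = 34
  Proposal 6: 8·0 + 5·0 + 4·1 = 4
  Proposal 8: 8·4 + 5·1 + 4·4 = 53
Proposal 8 has the highest total.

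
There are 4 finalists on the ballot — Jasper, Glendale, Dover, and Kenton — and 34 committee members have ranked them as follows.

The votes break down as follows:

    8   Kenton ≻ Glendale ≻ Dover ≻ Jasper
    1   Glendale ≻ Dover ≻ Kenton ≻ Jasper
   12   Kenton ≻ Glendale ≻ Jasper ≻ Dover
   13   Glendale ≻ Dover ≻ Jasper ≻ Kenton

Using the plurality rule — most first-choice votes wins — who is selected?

First-place vote totals:
  Jasper: 0
  Glendale: 14
  Dover: 0
  Kenton: 20
Kenton has the most first-place votes.

Kenton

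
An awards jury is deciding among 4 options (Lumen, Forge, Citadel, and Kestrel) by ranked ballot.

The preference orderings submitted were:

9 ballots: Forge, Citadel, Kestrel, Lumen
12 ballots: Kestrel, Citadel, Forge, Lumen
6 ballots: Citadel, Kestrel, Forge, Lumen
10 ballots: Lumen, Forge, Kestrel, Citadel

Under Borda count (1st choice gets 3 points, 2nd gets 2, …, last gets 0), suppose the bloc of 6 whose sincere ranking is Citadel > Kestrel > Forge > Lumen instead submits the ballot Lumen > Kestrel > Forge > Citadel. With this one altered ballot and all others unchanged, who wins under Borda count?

Borda totals with the altered ballot: Lumen 48, Forge 65, Citadel 42, Kestrel 67.
The winner is unchanged: still Kestrel.

Kestrel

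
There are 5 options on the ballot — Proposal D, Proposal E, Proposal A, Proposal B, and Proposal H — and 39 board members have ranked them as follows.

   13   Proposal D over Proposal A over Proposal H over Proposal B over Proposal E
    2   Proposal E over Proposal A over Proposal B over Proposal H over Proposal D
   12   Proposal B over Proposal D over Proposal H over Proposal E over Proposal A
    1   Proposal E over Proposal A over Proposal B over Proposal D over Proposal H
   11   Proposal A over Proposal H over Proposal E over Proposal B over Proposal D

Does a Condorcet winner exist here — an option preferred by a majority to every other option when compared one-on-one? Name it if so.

No Condorcet winner

Head-to-head results (39 voters total):
Proposal D vs Proposal E: Proposal D wins 25–14.
Proposal D vs Proposal A: Proposal D wins 25–14.
Proposal D vs Proposal B: Proposal B wins 26–13.
Proposal D vs Proposal H: Proposal D wins 26–13.
Proposal E vs Proposal A: Proposal A wins 24–15.
Proposal E vs Proposal B: Proposal B wins 25–14.
Proposal E vs Proposal H: Proposal H wins 36–3.
Proposal A vs Proposal B: Proposal A wins 27–12.
Proposal A vs Proposal H: Proposal A wins 27–12.
Proposal B vs Proposal H: Proposal H wins 24–15.
No candidate beats all others: Proposal D beats Proposal A beats Proposal B beats Proposal D, a majority cycle.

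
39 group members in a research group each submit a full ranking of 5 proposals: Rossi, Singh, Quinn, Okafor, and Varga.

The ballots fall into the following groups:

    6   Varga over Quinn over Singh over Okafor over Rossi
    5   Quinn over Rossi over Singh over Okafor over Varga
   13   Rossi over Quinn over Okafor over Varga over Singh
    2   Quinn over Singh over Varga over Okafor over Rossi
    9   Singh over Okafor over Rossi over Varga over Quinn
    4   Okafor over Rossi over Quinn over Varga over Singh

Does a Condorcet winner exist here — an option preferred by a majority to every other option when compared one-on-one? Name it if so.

No Condorcet winner

Head-to-head results (39 voters total):
Rossi vs Singh: Rossi wins 22–17.
Rossi vs Quinn: Rossi wins 26–13.
Rossi vs Okafor: Okafor wins 21–18.
Rossi vs Varga: Rossi wins 31–8.
Singh vs Quinn: Quinn wins 30–9.
Singh vs Okafor: Singh wins 22–17.
Singh vs Varga: Varga wins 23–16.
Quinn vs Okafor: Quinn wins 26–13.
Quinn vs Varga: Quinn wins 24–15.
Okafor vs Varga: Okafor wins 31–8.
No candidate beats all others: Rossi beats Singh beats Okafor beats Rossi, a majority cycle.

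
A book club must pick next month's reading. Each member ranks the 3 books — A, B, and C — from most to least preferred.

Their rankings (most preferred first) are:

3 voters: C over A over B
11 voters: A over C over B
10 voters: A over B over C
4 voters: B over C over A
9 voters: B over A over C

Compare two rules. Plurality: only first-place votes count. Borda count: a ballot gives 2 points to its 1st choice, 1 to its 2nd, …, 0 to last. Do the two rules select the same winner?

Yes

Plurality first-place counts: A 21, B 13, C 3 → A.
Borda totals: A 54, B 36, C 21 → A.
The two rules agree on A.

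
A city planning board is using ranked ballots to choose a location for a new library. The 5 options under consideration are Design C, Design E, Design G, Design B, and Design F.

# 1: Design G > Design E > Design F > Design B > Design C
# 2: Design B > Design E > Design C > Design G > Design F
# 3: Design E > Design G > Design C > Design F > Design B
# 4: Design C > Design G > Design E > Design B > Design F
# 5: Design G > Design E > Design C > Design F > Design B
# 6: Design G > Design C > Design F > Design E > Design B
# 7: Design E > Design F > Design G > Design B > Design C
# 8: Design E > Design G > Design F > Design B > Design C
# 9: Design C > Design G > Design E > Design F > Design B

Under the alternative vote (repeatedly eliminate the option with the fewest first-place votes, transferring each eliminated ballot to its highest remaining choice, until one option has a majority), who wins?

Round 1: Design E 3, Design G 3, Design C 2, Design B 1, Design F 0. Design F has the fewest and is eliminated.
Round 2: Design E 3, Design G 3, Design C 2, Design B 1. Design B has the fewest and is eliminated.
Round 3: Design E 4, Design G 3, Design C 2. Design C has the fewest and is eliminated.
Round 4: Design G 5, Design E 4. Design G has a majority.

Design G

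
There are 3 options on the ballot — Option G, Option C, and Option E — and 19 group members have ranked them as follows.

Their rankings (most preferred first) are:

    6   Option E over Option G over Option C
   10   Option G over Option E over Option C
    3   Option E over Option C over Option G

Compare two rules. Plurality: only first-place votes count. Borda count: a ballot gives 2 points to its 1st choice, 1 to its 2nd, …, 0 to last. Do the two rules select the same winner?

Plurality first-place counts: Option G 10, Option C 0, Option E 9 → Option G.
Borda totals: Option G 26, Option C 3, Option E 28 → Option E.
The two rules disagree: plurality picks Option G, Borda picks Option E.

No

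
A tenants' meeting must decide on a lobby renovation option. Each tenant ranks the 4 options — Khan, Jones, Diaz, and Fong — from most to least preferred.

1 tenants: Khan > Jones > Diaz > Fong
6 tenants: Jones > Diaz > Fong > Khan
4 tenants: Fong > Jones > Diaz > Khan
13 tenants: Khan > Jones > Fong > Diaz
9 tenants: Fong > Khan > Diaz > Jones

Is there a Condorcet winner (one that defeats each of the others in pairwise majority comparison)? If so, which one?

Head-to-head results (33 voters total):
Khan vs Jones: Khan wins 23–10.
Khan vs Diaz: Khan wins 23–10.
Khan vs Fong: Fong wins 19–14.
Jones vs Diaz: Jones wins 24–9.
Jones vs Fong: Jones wins 20–13.
Diaz vs Fong: Fong wins 26–7.
No candidate beats all others: Khan beats Jones beats Fong beats Khan, a majority cycle.

None — there is no Condorcet winner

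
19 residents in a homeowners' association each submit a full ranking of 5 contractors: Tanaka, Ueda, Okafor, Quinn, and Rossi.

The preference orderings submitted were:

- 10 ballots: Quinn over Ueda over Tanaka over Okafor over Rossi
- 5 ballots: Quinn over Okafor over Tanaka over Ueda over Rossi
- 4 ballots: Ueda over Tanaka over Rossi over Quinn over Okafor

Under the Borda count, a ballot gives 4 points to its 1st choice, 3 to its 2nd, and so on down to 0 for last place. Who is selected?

Borda scores:
  Tanaka: 10·2 + 5·2 + 4·3 = 42
  Ueda: 10·3 + 5·1 + 4·4 = 51
  Okafor: 10·1 + 5·3 + 4·0 = 25
  Quinn: 10·4 + 5·4 + 4·1 = 64
  Rossi: 10·0 + 5·0 + 4·2 = 8
Quinn has the highest total.

Quinn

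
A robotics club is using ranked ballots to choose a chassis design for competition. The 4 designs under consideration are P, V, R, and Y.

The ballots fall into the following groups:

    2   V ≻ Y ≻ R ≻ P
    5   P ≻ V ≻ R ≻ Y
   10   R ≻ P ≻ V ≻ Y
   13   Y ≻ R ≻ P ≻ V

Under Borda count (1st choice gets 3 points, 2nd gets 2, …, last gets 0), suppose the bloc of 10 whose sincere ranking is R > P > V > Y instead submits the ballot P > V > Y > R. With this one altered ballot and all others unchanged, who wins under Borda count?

P

Borda totals with the altered ballot: P 58, V 36, R 33, Y 53.
The switch changes the winner from R to P.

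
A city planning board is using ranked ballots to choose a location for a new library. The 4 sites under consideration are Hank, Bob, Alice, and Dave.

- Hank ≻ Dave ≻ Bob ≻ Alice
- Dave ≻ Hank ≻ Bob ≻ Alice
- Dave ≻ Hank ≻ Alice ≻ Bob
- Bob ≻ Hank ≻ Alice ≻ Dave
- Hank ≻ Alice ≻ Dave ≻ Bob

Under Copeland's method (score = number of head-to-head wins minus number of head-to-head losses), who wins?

Hank

Pairwise results:
  Hank vs Bob: Hank wins 4–1.
  Hank vs Alice: Hank wins 5–0.
  Hank vs Dave: Hank wins 3–2.
  Bob vs Alice: Bob wins 3–2.
  Bob vs Dave: Dave wins 4–1.
  Alice vs Dave: Dave wins 3–2.
Copeland scores (wins − losses):
  Hank: 3 − 0 = 3
  Bob: 1 − 2 = -1
  Alice: 0 − 3 = -3
  Dave: 2 − 1 = 1
Hank has the best Copeland score.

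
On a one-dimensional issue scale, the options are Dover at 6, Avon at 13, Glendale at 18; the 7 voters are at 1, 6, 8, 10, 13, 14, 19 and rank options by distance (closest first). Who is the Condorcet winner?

Avon

With single-peaked preferences on a line, the Condorcet winner is the candidate closest to the median voter.
The median voter (position 10) is closest to Avon at 13.
Check: Avon vs Glendale — voters closer to Avon: 6 of 7.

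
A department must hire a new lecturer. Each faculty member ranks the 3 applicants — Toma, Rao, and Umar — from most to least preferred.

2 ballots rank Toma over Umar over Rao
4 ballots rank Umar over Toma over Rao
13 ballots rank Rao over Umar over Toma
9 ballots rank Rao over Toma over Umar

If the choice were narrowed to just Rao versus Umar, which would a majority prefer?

Ballots ranking Rao above Umar: 13+9 = 22.
Ballots ranking Umar above Rao: 2+4 = 6.
Rao wins the head-to-head, 22–6.

Rao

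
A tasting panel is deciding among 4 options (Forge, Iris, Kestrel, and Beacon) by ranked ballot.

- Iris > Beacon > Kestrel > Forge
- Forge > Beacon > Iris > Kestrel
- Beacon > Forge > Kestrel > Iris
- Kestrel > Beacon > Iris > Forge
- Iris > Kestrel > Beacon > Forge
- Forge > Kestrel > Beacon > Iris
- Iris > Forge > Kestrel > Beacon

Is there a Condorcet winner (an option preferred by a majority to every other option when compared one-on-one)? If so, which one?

Head-to-head results (7 voters total):
Forge vs Iris: Iris wins 4–3.
Forge vs Kestrel: Forge wins 4–3.
Forge vs Beacon: Beacon wins 4–3.
Iris vs Kestrel: Iris wins 4–3.
Iris vs Beacon: Beacon wins 4–3.
Kestrel vs Beacon: Kestrel wins 4–3.
No candidate beats all others: Forge beats Kestrel beats Beacon beats Forge, a majority cycle.

None — there is no Condorcet winner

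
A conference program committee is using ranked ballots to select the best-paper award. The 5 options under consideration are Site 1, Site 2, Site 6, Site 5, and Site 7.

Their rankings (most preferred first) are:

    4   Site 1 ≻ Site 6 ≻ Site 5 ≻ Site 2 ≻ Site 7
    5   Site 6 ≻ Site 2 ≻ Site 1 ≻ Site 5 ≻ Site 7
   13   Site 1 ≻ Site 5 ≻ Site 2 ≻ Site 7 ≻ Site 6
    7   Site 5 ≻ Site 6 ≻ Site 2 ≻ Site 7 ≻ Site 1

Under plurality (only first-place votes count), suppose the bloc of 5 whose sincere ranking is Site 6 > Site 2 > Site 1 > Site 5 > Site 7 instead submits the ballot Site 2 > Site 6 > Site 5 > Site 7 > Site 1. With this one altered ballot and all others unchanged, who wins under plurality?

Site 1

First-place totals with the altered ballot: Site 1 17, Site 2 5, Site 6 0, Site 5 7, Site 7 0.
The winner is unchanged: still Site 1.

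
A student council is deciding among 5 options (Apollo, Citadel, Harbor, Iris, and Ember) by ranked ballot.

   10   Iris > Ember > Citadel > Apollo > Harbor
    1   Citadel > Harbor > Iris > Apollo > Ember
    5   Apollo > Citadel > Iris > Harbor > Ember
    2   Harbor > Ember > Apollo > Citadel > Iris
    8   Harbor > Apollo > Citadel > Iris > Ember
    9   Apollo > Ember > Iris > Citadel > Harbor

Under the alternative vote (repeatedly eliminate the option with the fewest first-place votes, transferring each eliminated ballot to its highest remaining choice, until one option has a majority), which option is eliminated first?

Ember

Round 1: Apollo 14, Harbor 10, Iris 10, Citadel 1, Ember 0. Ember has the fewest and is eliminated.
Round 2: Apollo 14, Harbor 10, Iris 10, Citadel 1. Citadel has the fewest and is eliminated.
Round 3: Apollo 14, Harbor 11, Iris 10. Iris has the fewest and is eliminated.
Round 4: Apollo 24, Harbor 11. Apollo has a majority.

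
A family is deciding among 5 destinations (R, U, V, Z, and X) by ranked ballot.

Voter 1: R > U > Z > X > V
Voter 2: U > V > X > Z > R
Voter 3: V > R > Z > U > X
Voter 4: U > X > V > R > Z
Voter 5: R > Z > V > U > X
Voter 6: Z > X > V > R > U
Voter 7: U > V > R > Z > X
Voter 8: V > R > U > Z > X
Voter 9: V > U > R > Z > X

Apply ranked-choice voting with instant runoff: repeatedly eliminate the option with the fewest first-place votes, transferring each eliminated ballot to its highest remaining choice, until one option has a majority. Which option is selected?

Round 1: U 3, V 3, R 2, Z 1, X 0. X has the fewest and is eliminated.
Round 2: U 3, V 3, R 2, Z 1. Z has the fewest and is eliminated.
Round 3: V 4, U 3, R 2. R has the fewest and is eliminated.
Round 4: V 5, U 4. V has a majority.

V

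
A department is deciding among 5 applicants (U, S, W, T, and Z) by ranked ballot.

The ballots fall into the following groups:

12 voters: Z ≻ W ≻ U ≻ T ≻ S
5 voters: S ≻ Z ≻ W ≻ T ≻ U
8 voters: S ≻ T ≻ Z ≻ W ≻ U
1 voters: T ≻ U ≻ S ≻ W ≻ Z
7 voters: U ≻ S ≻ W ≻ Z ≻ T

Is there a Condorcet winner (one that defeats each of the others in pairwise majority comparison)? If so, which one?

No Condorcet winner

Head-to-head results (33 voters total):
U vs S: U wins 20–13.
U vs W: W wins 25–8.
U vs T: U wins 19–14.
U vs Z: Z wins 25–8.
S vs W: S wins 21–12.
S vs T: S wins 20–13.
S vs Z: S wins 21–12.
W vs T: W wins 24–9.
W vs Z: Z wins 25–8.
T vs Z: Z wins 24–9.
No candidate beats all others: U beats S beats W beats U, a majority cycle.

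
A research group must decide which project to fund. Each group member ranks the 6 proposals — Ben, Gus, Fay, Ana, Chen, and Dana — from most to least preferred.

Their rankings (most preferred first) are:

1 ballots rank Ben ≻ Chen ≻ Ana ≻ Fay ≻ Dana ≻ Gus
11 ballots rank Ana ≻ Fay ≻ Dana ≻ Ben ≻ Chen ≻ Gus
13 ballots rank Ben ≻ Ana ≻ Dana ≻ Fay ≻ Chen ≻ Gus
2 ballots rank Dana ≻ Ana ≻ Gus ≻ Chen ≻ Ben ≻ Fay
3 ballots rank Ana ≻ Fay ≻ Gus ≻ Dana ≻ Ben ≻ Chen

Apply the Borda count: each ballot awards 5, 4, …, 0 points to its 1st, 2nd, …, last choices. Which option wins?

Borda scores:
  Ben: 5 + 11·2 + 13·5 + 2·1 + 3·1 = 97
  Gus: 0 + 11·0 + 13·0 + 2·3 + 3·3 = 15
  Fay: 2 + 11·4 + 13·2 + 2·0 + 3·4 = 84
  Ana: 3 + 11·5 + 13·4 + 2·4 + 3·5 = 133
  Chen: 4 + 11·1 + 13·1 + 2·2 + 3·0 = 32
  Dana: 1 + 11·3 + 13·3 + 2·5 + 3·2 = 89
Ana has the highest total.

Ana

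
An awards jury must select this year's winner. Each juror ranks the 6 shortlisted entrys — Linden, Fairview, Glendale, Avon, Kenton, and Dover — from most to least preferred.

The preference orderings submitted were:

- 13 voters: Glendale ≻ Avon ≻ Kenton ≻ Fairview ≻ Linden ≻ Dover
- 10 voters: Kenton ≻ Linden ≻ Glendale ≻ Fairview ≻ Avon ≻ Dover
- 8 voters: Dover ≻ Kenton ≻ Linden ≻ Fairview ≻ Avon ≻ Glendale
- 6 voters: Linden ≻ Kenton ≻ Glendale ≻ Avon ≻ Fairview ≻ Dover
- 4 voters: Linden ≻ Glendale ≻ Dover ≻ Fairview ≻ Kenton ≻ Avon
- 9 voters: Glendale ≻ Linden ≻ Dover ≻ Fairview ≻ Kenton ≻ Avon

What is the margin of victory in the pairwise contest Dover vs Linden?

34

Ballots ranking Dover above Linden: 8.
Ballots ranking Linden above Dover: 13+10+6+4+9 = 42.
Linden wins 42–8, a margin of 34.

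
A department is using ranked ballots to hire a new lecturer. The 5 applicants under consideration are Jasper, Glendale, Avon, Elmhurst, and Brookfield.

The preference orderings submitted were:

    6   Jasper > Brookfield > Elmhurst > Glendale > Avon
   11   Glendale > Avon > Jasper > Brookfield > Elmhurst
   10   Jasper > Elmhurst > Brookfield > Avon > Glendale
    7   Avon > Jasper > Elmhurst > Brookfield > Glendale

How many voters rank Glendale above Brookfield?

Ballots ranking Glendale above Brookfield: 11.
Ballots ranking Brookfield above Glendale: 6+10+7 = 23.
So 11 of 34 voters prefer Glendale to Brookfield.

11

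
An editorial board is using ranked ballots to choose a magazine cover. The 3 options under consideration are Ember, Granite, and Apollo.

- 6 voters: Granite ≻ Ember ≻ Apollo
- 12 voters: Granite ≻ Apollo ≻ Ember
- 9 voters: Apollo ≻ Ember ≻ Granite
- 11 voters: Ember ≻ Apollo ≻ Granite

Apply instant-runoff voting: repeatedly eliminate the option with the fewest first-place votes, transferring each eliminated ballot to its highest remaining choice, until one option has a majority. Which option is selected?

Ember

Round 1: Granite 18, Ember 11, Apollo 9. Apollo has the fewest and is eliminated.
Round 2: Ember 20, Granite 18. Ember has a majority.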